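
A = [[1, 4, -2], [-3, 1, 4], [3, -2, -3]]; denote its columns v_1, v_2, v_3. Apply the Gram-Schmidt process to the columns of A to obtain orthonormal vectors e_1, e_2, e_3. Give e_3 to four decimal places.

e_3 = (0.1551, 0.7239, 0.6722)

v_1 = (1, -3, 3); ‖v_1‖ = 4.3589, so e_1 = (0.2294, -0.6882, 0.6882).
e_1·v_2 = 0.2294·4 + (-0.6882)·1 + 0.6882·(-2) = -1.1471.
u_2 = v_2 + 1.1471·e_1 = (4.2632, 0.2105, -1.2105).
‖u_2‖ = 4.4367, so e_2 = (0.9609, 0.0475, -0.2728).
e_1·v_3 = 0.2294·(-2) + (-0.6882)·4 + 0.6882·(-3) = -5.2766; e_2·v_3 = 0.9609·(-2) + 0.0475·4 + (-0.2728)·(-3) = -0.9134.
u_3 = v_3 + 5.2766·e_1 + 0.9134·e_2 = (0.0882, 0.4118, 0.3824).
‖u_3‖ = 0.5688, so e_3 = (0.1551, 0.7239, 0.6722).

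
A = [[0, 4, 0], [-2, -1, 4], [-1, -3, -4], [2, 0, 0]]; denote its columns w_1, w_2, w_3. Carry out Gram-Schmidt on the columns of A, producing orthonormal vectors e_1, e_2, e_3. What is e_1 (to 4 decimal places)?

e_1 = (0.0000, -0.6667, -0.3333, 0.6667)

w_1 = (0, -2, -1, 2); ‖w_1‖ = 3.0000, so e_1 = (0.0000, -0.6667, -0.3333, 0.6667).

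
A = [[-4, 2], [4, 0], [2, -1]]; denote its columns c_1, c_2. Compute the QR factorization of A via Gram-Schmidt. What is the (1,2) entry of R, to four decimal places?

r_{12} = -1.6667

c_1 = (-4, 4, 2); ‖c_1‖ = 6.0000, so q_1 = (-0.6667, 0.6667, 0.3333).
r_{12} = q_1·c_2 = -1.6667.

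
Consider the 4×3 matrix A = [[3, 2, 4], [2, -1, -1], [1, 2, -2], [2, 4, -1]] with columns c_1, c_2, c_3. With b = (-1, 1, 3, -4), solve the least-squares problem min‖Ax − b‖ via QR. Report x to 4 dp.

c_1 = (3, 2, 1, 2); ‖c_1‖ = 4.2426, so e_1 = (0.7071, 0.4714, 0.2357, 0.4714).
e_1·c_2 = 0.7071·2 + 0.4714·(-1) + 0.2357·2 + 0.4714·4 = 3.2998.
u_2 = c_2 − 3.2998·e_1 = (-0.3333, -2.5556, 1.2222, 2.4444).
‖u_2‖ = 3.7565, so e_2 = (-0.0887, -0.6803, 0.3254, 0.6507).
e_1·c_3 = 0.7071·4 + 0.4714·(-1) + 0.2357·(-2) + 0.4714·(-1) = 1.4142; e_2·c_3 = (-0.0887)·4 + (-0.6803)·(-1) + 0.3254·(-2) + 0.6507·(-1) = -0.9761.
u_3 = c_3 − 1.4142·e_1 + 0.9761·e_2 = (2.9134, -2.3307, -2.0157, -1.0315).
‖u_3‖ = 4.3643, so e_3 = (0.6675, -0.5340, -0.4619, -0.2363).
Qᵀb = (-1.4142, -2.2184, -1.6418).
Back-substitute: x_3 = -1.6418/4.3643 = -0.3762.
x_2 = (-2.2184 + 0.9761·(-0.3762))/3.7565 = -0.6883.
x_1 = (-1.4142 − 3.2998·(-0.6883) − 1.4142·(-0.3762))/4.2426 = 0.3274.

x = (0.3274, -0.6883, -0.3762)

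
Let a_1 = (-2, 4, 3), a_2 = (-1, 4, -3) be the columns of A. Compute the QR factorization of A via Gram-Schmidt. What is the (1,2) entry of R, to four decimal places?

r_{12} = 1.6713

e_1 = a_1/‖a_1‖ = (-2, 4, 3)/5.3852 = (-0.3714, 0.7428, 0.5571).
r_{12} = e_1·a_2 = 1.6713.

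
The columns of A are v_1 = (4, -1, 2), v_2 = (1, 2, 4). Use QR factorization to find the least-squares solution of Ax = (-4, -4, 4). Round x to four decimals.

q_1 = v_1/‖v_1‖ = (4, -1, 2)/4.5826 = (0.8729, -0.2182, 0.4364).
r_{12} = q_1·v_2 = 2.1822.
u_2 = v_2 − 2.1822·q_1 = (-0.9048, 2.4762, 3.0476).
‖u_2‖ = 4.0297, so q_2 = (-0.2245, 0.6145, 0.7563).
Qᵀb = (-0.8729, 1.4653).
Back-substitute: x_2 = 1.4653/4.0297 = 0.3636.
x_1 = (-0.8729 − 2.1822·0.3636)/4.5826 = -0.3636.

x = (-0.3636, 0.3636)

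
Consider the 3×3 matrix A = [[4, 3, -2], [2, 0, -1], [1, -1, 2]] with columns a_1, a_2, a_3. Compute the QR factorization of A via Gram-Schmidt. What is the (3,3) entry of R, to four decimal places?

r_{33} = 1.5900

a_1 = (4, 2, 1); ‖a_1‖ = 4.5826, so e_1 = (0.8729, 0.4364, 0.2182).
e_1·a_2 = 0.8729·3 + 0.4364·0 + 0.2182·(-1) = 2.4004.
u_2 = a_2 − 2.4004·e_1 = (0.9048, -1.0476, -1.5238).
‖u_2‖ = 2.0587, so e_2 = (0.4395, -0.5089, -0.7402).
e_1·a_3 = 0.8729·(-2) + 0.4364·(-1) + 0.2182·2 = -1.7457; e_2·a_3 = 0.4395·(-2) + (-0.5089)·(-1) + (-0.7402)·2 = -1.8505.
u_3 = a_3 + 1.7457·e_1 + 1.8505·e_2 = (0.3371, -1.1798, 1.0112).
r_{33} = ‖u_3‖ = 1.5900.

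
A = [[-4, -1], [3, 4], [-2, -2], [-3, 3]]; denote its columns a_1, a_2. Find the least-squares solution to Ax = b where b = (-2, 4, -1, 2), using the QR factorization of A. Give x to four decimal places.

a_1 = (-4, 3, -2, -3); ‖a_1‖ = 6.1644, so e_1 = (-0.6489, 0.4867, -0.3244, -0.4867).
e_1·a_2 = (-0.6489)·(-1) + 0.4867·4 + (-0.3244)·(-2) + (-0.4867)·3 = 1.7844.
u_2 = a_2 − 1.7844·e_1 = (0.1579, 3.1316, -1.4211, 3.8684).
‖u_2‖ = 5.1784, so e_2 = (0.0305, 0.6047, -0.2744, 0.7470).
Qᵀb = (2.5955, 4.1265).
Back-substitute: x_2 = 4.1265/5.1784 = 0.7969.
x_1 = (2.5955 − 1.7844·0.7969)/6.1644 = 0.1904.

x = (0.1904, 0.7969)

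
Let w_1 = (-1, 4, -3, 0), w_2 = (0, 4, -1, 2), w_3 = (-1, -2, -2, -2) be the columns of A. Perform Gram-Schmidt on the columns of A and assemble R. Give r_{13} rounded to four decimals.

r_{13} = -0.1961

w_1 = (-1, 4, -3, 0); ‖w_1‖ = 5.0990, so q_1 = (-0.1961, 0.7845, -0.5883, 0.0000).
r_{13} = q_1·w_3 = -0.1961.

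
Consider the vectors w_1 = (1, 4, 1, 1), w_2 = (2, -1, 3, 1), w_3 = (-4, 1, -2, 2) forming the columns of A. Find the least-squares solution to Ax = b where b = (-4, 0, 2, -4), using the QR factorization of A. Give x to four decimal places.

w_1 = (1, 4, 1, 1); ‖w_1‖ = 4.3589, so q_1 = (0.2294, 0.9177, 0.2294, 0.2294).
q_1·w_2 = 0.2294·2 + 0.9177·(-1) + 0.2294·3 + 0.2294·1 = 0.4588.
u_2 = w_2 − 0.4588·q_1 = (1.8947, -1.4211, 2.8947, 0.8947).
‖u_2‖ = 3.8457, so q_2 = (0.4927, -0.3695, 0.7527, 0.2327).
q_1·w_3 = 0.2294·(-4) + 0.9177·1 + 0.2294·(-2) + 0.2294·2 = 0.0000; q_2·w_3 = 0.4927·(-4) + (-0.3695)·1 + 0.7527·(-2) + 0.2327·2 = -3.3804.
u_3 = w_3 + 0.0000·q_1 + 3.3804·q_2 = (-2.3345, -0.2491, 0.5445, 2.7865).
‖u_3‖ = 3.6841, so q_3 = (-0.6337, -0.0676, 0.1478, 0.7563).
Qᵀb = (-1.3765, -1.3960, -0.1951).
Back-substitute: x_3 = -0.1951/3.6841 = -0.0530.
x_2 = (-1.3960 + 3.3804·(-0.0530))/3.8457 = -0.4095.
x_1 = (-1.3765 − 0.4588·(-0.4095) + 0.0000·(-0.0530))/4.3589 = -0.2727.

x = (-0.2727, -0.4095, -0.0530)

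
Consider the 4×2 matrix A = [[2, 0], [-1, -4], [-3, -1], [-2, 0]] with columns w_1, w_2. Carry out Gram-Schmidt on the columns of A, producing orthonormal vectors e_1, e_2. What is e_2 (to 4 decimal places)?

w_1 = (2, -1, -3, -2); ‖w_1‖ = 4.2426, so e_1 = (0.4714, -0.2357, -0.7071, -0.4714).
e_1·w_2 = 0.4714·0 + (-0.2357)·(-4) + (-0.7071)·(-1) + (-0.4714)·0 = 1.6499.
u_2 = w_2 − 1.6499·e_1 = (-0.7778, -3.6111, 0.1667, 0.7778).
‖u_2‖ = 3.7786, so e_2 = (-0.2058, -0.9557, 0.0441, 0.2058).

e_2 = (-0.2058, -0.9557, 0.0441, 0.2058)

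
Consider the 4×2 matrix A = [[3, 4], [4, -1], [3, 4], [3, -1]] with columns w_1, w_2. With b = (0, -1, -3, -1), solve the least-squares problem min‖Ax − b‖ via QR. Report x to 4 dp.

x = (-0.3188, -0.1347)

q_1 = w_1/‖w_1‖ = (3, 4, 3, 3)/6.5574 = (0.4575, 0.6100, 0.4575, 0.4575).
r_{12} = q_1·w_2 = 2.5925.
u_2 = w_2 − 2.5925·q_1 = (2.8140, -2.5814, 2.8140, -2.1860).
‖u_2‖ = 5.2229, so q_2 = (0.5388, -0.4942, 0.5388, -0.4185).
Qᵀb = (-2.4400, -0.7035).
Back-substitute: x_2 = -0.7035/5.2229 = -0.1347.
x_1 = (-2.4400 − 2.5925·(-0.1347))/6.5574 = -0.3188.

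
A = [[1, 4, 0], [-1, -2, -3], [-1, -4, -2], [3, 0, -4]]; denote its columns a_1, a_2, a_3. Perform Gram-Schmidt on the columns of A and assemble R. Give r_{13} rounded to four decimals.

e_1 = a_1/‖a_1‖ = (1, -1, -1, 3)/3.4641 = (0.2887, -0.2887, -0.2887, 0.8660).
r_{13} = e_1·a_3 = -2.0207.

r_{13} = -2.0207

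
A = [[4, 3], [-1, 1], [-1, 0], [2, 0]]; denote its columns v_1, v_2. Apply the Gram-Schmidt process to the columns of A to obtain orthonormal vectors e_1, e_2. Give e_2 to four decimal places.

e_2 = (0.4714, 0.7071, 0.2357, -0.4714)

e_1 = v_1/‖v_1‖ = (4, -1, -1, 2)/4.6904 = (0.8528, -0.2132, -0.2132, 0.4264).
r_{12} = e_1·v_2 = 2.3452.
u_2 = v_2 − 2.3452·e_1 = (1.0000, 1.5000, 0.5000, -1.0000).
‖u_2‖ = 2.1213, so e_2 = (0.4714, 0.7071, 0.2357, -0.4714).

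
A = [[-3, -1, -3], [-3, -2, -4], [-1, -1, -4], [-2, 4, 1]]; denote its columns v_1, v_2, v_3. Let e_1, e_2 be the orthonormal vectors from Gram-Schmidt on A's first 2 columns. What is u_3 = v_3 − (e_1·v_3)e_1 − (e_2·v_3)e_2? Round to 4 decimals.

v_1 = (-3, -3, -1, -2); ‖v_1‖ = 4.7958, so e_1 = (-0.6255, -0.6255, -0.2085, -0.4170).
e_1·v_2 = (-0.6255)·(-1) + (-0.6255)·(-2) + (-0.2085)·(-1) + (-0.4170)·4 = 0.4170.
u_2 = v_2 − 0.4170·e_1 = (-0.7391, -1.7391, -0.9130, 4.1739).
‖u_2‖ = 4.6718, so e_2 = (-0.1582, -0.3723, -0.1954, 0.8934).
e_1·v_3 = (-0.6255)·(-3) + (-0.6255)·(-4) + (-0.2085)·(-4) + (-0.4170)·1 = 4.7958; e_2·v_3 = (-0.1582)·(-3) + (-0.3723)·(-4) + (-0.1954)·(-4) + 0.8934·1 = 3.6388.
u_3 = v_3 − 4.7958·e_1 − 3.6388·e_2 = (0.5757, 0.3546, -2.2888, -0.2510).

u_3 = (0.5757, 0.3546, -2.2888, -0.2510)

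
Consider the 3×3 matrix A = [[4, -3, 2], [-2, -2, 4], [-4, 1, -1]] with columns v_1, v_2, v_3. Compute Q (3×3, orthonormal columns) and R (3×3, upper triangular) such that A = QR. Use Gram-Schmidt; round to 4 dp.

e_1 = v_1/‖v_1‖ = (4, -2, -4)/6.0000 = (0.6667, -0.3333, -0.6667).
r_{12} = e_1·v_2 = -2.0000.
u_2 = v_2 + 2.0000·e_1 = (-1.6667, -2.6667, -0.3333).
‖u_2‖ = 3.1623, so e_2 = (-0.5270, -0.8433, -0.1054).
r_{13} = e_1·v_3 = 0.6667; r_{23} = e_2·v_3 = -4.3218.
u_3 = v_3 − 0.6667·e_1 + 4.3218·e_2 = (-0.7222, 0.5778, -1.0111).
‖u_3‖ = 1.3703, so e_3 = (-0.5270, 0.4216, -0.7379).

Q = [[0.6667, -0.5270, -0.5270], [-0.3333, -0.8433, 0.4216], [-0.6667, -0.1054, -0.7379]], R = [[6.0000, -2.0000, 0.6667], [0.0000, 3.1623, -4.3218], [0.0000, 0.0000, 1.3703]]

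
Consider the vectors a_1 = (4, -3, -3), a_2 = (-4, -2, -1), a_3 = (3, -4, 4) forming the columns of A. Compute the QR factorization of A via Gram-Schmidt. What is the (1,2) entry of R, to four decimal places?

a_1 = (4, -3, -3); ‖a_1‖ = 5.8310, so q_1 = (0.6860, -0.5145, -0.5145).
r_{12} = q_1·a_2 = -1.2005.

r_{12} = -1.2005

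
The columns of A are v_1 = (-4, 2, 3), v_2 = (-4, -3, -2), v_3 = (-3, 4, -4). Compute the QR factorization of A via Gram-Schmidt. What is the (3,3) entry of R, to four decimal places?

r_{33} = 6.0927

v_1 = (-4, 2, 3); ‖v_1‖ = 5.3852, so q_1 = (-0.7428, 0.3714, 0.5571).
q_1·v_2 = (-0.7428)·(-4) + 0.3714·(-3) + 0.5571·(-2) = 0.7428.
u_2 = v_2 − 0.7428·q_1 = (-3.4483, -3.2759, -2.4138).
‖u_2‖ = 5.3337, so q_2 = (-0.6465, -0.6142, -0.4526).
q_1·v_3 = (-0.7428)·(-3) + 0.3714·4 + 0.5571·(-4) = 1.4856; q_2·v_3 = (-0.6465)·(-3) + (-0.6142)·4 + (-0.4526)·(-4) = 1.2930.
u_3 = v_3 − 1.4856·q_1 − 1.2930·q_2 = (-1.0606, 4.2424, -4.2424).
r_{33} = ‖u_3‖ = 6.0927.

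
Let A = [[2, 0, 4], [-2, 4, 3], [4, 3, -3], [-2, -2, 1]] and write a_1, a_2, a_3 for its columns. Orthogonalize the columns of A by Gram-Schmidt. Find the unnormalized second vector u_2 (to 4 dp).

a_1 = (2, -2, 4, -2); ‖a_1‖ = 5.2915, so q_1 = (0.3780, -0.3780, 0.7559, -0.3780).
q_1·a_2 = 0.3780·0 + (-0.3780)·4 + 0.7559·3 + (-0.3780)·(-2) = 1.5119.
u_2 = a_2 − 1.5119·q_1 = (-0.5714, 4.5714, 1.8571, -1.4286).

u_2 = (-0.5714, 4.5714, 1.8571, -1.4286)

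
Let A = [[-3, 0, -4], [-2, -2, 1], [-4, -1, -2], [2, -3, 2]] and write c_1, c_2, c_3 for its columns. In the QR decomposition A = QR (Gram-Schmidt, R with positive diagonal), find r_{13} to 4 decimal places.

r_{13} = 3.8297

e_1 = c_1/‖c_1‖ = (-3, -2, -4, 2)/5.7446 = (-0.5222, -0.3482, -0.6963, 0.3482).
r_{13} = e_1·c_3 = 3.8297.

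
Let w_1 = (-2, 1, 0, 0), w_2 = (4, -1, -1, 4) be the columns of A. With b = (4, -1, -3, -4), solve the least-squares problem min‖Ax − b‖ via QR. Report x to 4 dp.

w_1 = (-2, 1, 0, 0); ‖w_1‖ = 2.2361, so e_1 = (-0.8944, 0.4472, 0.0000, 0.0000).
e_1·w_2 = (-0.8944)·4 + 0.4472·(-1) + 0.0000·(-1) + 0.0000·4 = -4.0249.
u_2 = w_2 + 4.0249·e_1 = (0.4000, 0.8000, -1.0000, 4.0000).
‖u_2‖ = 4.2190, so e_2 = (0.0948, 0.1896, -0.2370, 0.9481).
Qᵀb = (-4.0249, -2.8917).
Back-substitute: x_2 = -2.8917/4.2190 = -0.6854.
x_1 = (-4.0249 + 4.0249·(-0.6854))/2.2361 = -3.0337.

x = (-3.0337, -0.6854)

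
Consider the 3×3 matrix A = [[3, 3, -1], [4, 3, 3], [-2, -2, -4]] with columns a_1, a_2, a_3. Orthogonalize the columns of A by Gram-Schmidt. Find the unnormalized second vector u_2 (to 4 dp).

u_2 = (0.4138, -0.4483, -0.2759)

q_1 = a_1/‖a_1‖ = (3, 4, -2)/5.3852 = (0.5571, 0.7428, -0.3714).
r_{12} = q_1·a_2 = 4.6424.
u_2 = a_2 − 4.6424·q_1 = (0.4138, -0.4483, -0.2759).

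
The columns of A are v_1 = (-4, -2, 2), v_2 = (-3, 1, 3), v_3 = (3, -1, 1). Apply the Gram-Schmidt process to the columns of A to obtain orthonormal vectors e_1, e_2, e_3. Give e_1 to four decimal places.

e_1 = (-0.8165, -0.4082, 0.4082)

v_1 = (-4, -2, 2); ‖v_1‖ = 4.8990, so e_1 = (-0.8165, -0.4082, 0.4082).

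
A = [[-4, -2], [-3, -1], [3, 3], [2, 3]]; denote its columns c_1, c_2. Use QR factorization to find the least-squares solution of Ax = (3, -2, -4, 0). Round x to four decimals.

x = (0.0101, -0.7071)

c_1 = (-4, -3, 3, 2); ‖c_1‖ = 6.1644, so e_1 = (-0.6489, -0.4867, 0.4867, 0.3244).
e_1·c_2 = (-0.6489)·(-2) + (-0.4867)·(-1) + 0.4867·3 + 0.3244·3 = 4.2178.
u_2 = c_2 − 4.2178·e_1 = (0.7368, 1.0526, 0.9474, 1.6316).
‖u_2‖ = 2.2827, so e_2 = (0.3228, 0.4611, 0.4150, 0.7148).
Qᵀb = (-2.9200, -1.6140).
Back-substitute: x_2 = -1.6140/2.2827 = -0.7071.
x_1 = (-2.9200 − 4.2178·(-0.7071))/6.1644 = 0.0101.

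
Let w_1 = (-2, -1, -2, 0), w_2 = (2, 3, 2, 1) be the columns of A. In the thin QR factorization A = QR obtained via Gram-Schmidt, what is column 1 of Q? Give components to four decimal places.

e_1 = (-0.6667, -0.3333, -0.6667, 0.0000)

w_1 = (-2, -1, -2, 0); ‖w_1‖ = 3.0000, so e_1 = (-0.6667, -0.3333, -0.6667, 0.0000).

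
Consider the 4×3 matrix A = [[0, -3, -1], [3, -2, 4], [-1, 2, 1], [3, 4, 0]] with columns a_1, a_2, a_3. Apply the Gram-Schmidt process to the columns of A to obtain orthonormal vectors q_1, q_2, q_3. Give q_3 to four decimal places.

a_1 = (0, 3, -1, 3); ‖a_1‖ = 4.3589, so q_1 = (0.0000, 0.6882, -0.2294, 0.6882).
q_1·a_2 = 0.0000·(-3) + 0.6882·(-2) + (-0.2294)·2 + 0.6882·4 = 0.9177.
u_2 = a_2 − 0.9177·q_1 = (-3.0000, -2.6316, 2.2105, 3.3684).
‖u_2‖ = 5.6708, so q_2 = (-0.5290, -0.4641, 0.3898, 0.5940).
q_1·a_3 = 0.0000·(-1) + 0.6882·4 + (-0.2294)·1 + 0.6882·0 = 2.5236; q_2·a_3 = (-0.5290)·(-1) + (-0.4641)·4 + 0.3898·1 + 0.5940·0 = -0.9374.
u_3 = a_3 − 2.5236·q_1 + 0.9374·q_2 = (-1.4959, 1.8282, 1.9444, -1.1800).
‖u_3‖ = 3.2792, so q_3 = (-0.4562, 0.5575, 0.5929, -0.3599).

q_3 = (-0.4562, 0.5575, 0.5929, -0.3599)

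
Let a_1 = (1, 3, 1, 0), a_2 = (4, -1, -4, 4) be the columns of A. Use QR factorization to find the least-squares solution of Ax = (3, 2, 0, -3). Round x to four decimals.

x = (0.8208, 0.0094)

q_1 = a_1/‖a_1‖ = (1, 3, 1, 0)/3.3166 = (0.3015, 0.9045, 0.3015, 0.0000).
r_{12} = q_1·a_2 = -0.9045.
u_2 = a_2 + 0.9045·q_1 = (4.2727, -0.1818, -3.7273, 4.0000).
‖u_2‖ = 6.9413, so q_2 = (0.6156, -0.0262, -0.5370, 0.5763).
Qᵀb = (2.7136, 0.0655).
Back-substitute: x_2 = 0.0655/6.9413 = 0.0094.
x_1 = (2.7136 + 0.9045·0.0094)/3.3166 = 0.8208.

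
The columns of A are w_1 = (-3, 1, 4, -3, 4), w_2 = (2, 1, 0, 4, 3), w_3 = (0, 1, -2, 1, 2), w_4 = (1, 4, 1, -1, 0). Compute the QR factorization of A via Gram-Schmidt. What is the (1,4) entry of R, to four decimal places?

r_{14} = 1.1202

w_1 = (-3, 1, 4, -3, 4); ‖w_1‖ = 7.1414, so q_1 = (-0.4201, 0.1400, 0.5601, -0.4201, 0.5601).
r_{14} = q_1·w_4 = 1.1202.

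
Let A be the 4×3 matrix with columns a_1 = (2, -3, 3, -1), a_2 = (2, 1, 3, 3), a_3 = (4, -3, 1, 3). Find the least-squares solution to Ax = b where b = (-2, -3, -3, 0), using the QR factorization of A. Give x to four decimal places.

a_1 = (2, -3, 3, -1); ‖a_1‖ = 4.7958, so e_1 = (0.4170, -0.6255, 0.6255, -0.2085).
e_1·a_2 = 0.4170·2 + (-0.6255)·1 + 0.6255·3 + (-0.2085)·3 = 1.4596.
u_2 = a_2 − 1.4596·e_1 = (1.3913, 1.9130, 2.0870, 3.3043).
‖u_2‖ = 4.5683, so e_2 = (0.3046, 0.4188, 0.4568, 0.7233).
e_1·a_3 = 0.4170·4 + (-0.6255)·(-3) + 0.6255·1 + (-0.2085)·3 = 3.5447; e_2·a_3 = 0.3046·4 + 0.4188·(-3) + 0.4568·1 + 0.7233·3 = 2.5887.
u_3 = a_3 − 3.5447·e_1 − 2.5887·e_2 = (1.7333, -1.8667, -2.4000, 1.8667).
‖u_3‖ = 3.9665, so e_3 = (0.4370, -0.4706, -0.6051, 0.4706).
Qᵀb = (-0.8341, -3.2359, 2.3530).
Back-substitute: x_3 = 2.3530/3.9665 = 0.5932.
x_2 = (-3.2359 − 2.5887·0.5932)/4.5683 = -1.0445.
x_1 = (-0.8341 − 1.4596·(-1.0445) − 3.5447·0.5932)/4.7958 = -0.2945.

x = (-0.2945, -1.0445, 0.5932)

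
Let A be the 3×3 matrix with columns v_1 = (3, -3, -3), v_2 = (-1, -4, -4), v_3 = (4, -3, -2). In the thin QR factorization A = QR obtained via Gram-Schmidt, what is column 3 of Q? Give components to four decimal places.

q_3 = (0.0000, -0.7071, 0.7071)

v_1 = (3, -3, -3); ‖v_1‖ = 5.1962, so q_1 = (0.5774, -0.5774, -0.5774).
q_1·v_2 = 0.5774·(-1) + (-0.5774)·(-4) + (-0.5774)·(-4) = 4.0415.
u_2 = v_2 − 4.0415·q_1 = (-3.3333, -1.6667, -1.6667).
‖u_2‖ = 4.0825, so q_2 = (-0.8165, -0.4082, -0.4082).
q_1·v_3 = 0.5774·4 + (-0.5774)·(-3) + (-0.5774)·(-2) = 5.1962; q_2·v_3 = (-0.8165)·4 + (-0.4082)·(-3) + (-0.4082)·(-2) = -1.2247.
u_3 = v_3 − 5.1962·q_1 + 1.2247·q_2 = (0.0000, -0.5000, 0.5000).
‖u_3‖ = 0.7071, so q_3 = (0.0000, -0.7071, 0.7071).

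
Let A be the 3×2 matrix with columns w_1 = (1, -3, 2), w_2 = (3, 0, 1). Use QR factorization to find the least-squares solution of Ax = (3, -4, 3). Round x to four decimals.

q_1 = w_1/‖w_1‖ = (1, -3, 2)/3.7417 = (0.2673, -0.8018, 0.5345).
r_{12} = q_1·w_2 = 1.3363.
u_2 = w_2 − 1.3363·q_1 = (2.6429, 1.0714, 0.2857).
‖u_2‖ = 2.8661, so q_2 = (0.9221, 0.3738, 0.0997).
Qᵀb = (5.6125, 1.5701).
Back-substitute: x_2 = 1.5701/2.8661 = 0.5478.
x_1 = (5.6125 − 1.3363·0.5478)/3.7417 = 1.3043.

x = (1.3043, 0.5478)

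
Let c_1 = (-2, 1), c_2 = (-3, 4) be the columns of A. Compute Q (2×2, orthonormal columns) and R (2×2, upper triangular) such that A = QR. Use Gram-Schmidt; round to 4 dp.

c_1 = (-2, 1); ‖c_1‖ = 2.2361, so e_1 = (-0.8944, 0.4472).
e_1·c_2 = (-0.8944)·(-3) + 0.4472·4 = 4.4721.
u_2 = c_2 − 4.4721·e_1 = (1.0000, 2.0000).
‖u_2‖ = 2.2361, so e_2 = (0.4472, 0.8944).

Q = [[-0.8944, 0.4472], [0.4472, 0.8944]], R = [[2.2361, 4.4721], [0.0000, 2.2361]]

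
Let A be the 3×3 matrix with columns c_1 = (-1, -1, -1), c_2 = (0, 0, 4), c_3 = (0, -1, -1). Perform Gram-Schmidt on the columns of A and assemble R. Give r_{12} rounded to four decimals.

q_1 = c_1/‖c_1‖ = (-1, -1, -1)/1.7321 = (-0.5774, -0.5774, -0.5774).
r_{12} = q_1·c_2 = -2.3094.

r_{12} = -2.3094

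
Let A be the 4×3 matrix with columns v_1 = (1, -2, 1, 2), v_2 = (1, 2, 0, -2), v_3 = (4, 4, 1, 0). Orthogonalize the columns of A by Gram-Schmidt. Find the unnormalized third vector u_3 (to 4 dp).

v_1 = (1, -2, 1, 2); ‖v_1‖ = 3.1623, so e_1 = (0.3162, -0.6325, 0.3162, 0.6325).
e_1·v_2 = 0.3162·1 + (-0.6325)·2 + 0.3162·0 + 0.6325·(-2) = -2.2136.
u_2 = v_2 + 2.2136·e_1 = (1.7000, 0.6000, 0.7000, -0.6000).
‖u_2‖ = 2.0248, so e_2 = (0.8396, 0.2963, 0.3457, -0.2963).
e_1·v_3 = 0.3162·4 + (-0.6325)·4 + 0.3162·1 + 0.6325·0 = -0.9487; e_2·v_3 = 0.8396·4 + 0.2963·4 + 0.3457·1 + (-0.2963)·0 = 4.8893.
u_3 = v_3 + 0.9487·e_1 − 4.8893·e_2 = (0.1951, 1.9512, -0.3902, 2.0488).

u_3 = (0.1951, 1.9512, -0.3902, 2.0488)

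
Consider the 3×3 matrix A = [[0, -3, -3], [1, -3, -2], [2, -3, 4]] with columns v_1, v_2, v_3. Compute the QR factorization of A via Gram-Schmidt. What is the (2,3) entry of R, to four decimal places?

v_1 = (0, 1, 2); ‖v_1‖ = 2.2361, so q_1 = (0.0000, 0.4472, 0.8944).
q_1·v_2 = 0.0000·(-3) + 0.4472·(-3) + 0.8944·(-3) = -4.0249.
u_2 = v_2 + 4.0249·q_1 = (-3.0000, -1.2000, 0.6000).
‖u_2‖ = 3.2863, so q_2 = (-0.9129, -0.3651, 0.1826).
r_{23} = q_2·v_3 = 4.1992.

r_{23} = 4.1992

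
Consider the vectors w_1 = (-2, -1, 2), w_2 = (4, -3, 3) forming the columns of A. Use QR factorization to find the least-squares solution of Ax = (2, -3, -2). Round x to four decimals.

x = (-0.5934, 0.3410)

w_1 = (-2, -1, 2); ‖w_1‖ = 3.0000, so q_1 = (-0.6667, -0.3333, 0.6667).
q_1·w_2 = (-0.6667)·4 + (-0.3333)·(-3) + 0.6667·3 = 0.3333.
u_2 = w_2 − 0.3333·q_1 = (4.2222, -2.8889, 2.7778).
‖u_2‖ = 5.8214, so q_2 = (0.7253, -0.4963, 0.4772).
Qᵀb = (-1.6667, 1.9850).
Back-substitute: x_2 = 1.9850/5.8214 = 0.3410.
x_1 = (-1.6667 − 0.3333·0.3410)/3.0000 = -0.5934.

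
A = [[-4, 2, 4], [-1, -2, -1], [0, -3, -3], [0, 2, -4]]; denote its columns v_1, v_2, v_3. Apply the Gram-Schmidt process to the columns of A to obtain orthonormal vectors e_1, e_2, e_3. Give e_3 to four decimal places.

e_3 = (0.0563, -0.2253, -0.4026, -0.8854)

v_1 = (-4, -1, 0, 0); ‖v_1‖ = 4.1231, so e_1 = (-0.9701, -0.2425, 0.0000, 0.0000).
e_1·v_2 = (-0.9701)·2 + (-0.2425)·(-2) + 0.0000·(-3) + 0.0000·2 = -1.4552.
u_2 = v_2 + 1.4552·e_1 = (0.5882, -2.3529, -3.0000, 2.0000).
‖u_2‖ = 4.3454, so e_2 = (0.1354, -0.5415, -0.6904, 0.4603).
e_1·v_3 = (-0.9701)·4 + (-0.2425)·(-1) + 0.0000·(-3) + 0.0000·(-4) = -3.6380; e_2·v_3 = 0.1354·4 + (-0.5415)·(-1) + (-0.6904)·(-3) + 0.4603·(-4) = 1.3131.
u_3 = v_3 + 3.6380·e_1 − 1.3131·e_2 = (0.2928, -1.1713, -2.0935, -4.6044).
‖u_3‖ = 5.2000, so e_3 = (0.0563, -0.2253, -0.4026, -0.8854).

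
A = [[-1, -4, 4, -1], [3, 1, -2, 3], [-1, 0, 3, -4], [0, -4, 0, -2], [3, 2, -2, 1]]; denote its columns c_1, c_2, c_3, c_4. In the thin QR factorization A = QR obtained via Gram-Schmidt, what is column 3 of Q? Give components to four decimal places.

q_3 = (0.5609, 0.1547, 0.6639, -0.3955, 0.2536)

q_1 = c_1/‖c_1‖ = (-1, 3, -1, 0, 3)/4.4721 = (-0.2236, 0.6708, -0.2236, 0.0000, 0.6708).
r_{12} = q_1·c_2 = 2.9069.
u_2 = c_2 − 2.9069·q_1 = (-3.3500, -0.9500, 0.6500, -4.0000, 0.0500).
‖u_2‖ = 5.3432, so q_2 = (-0.6270, -0.1778, 0.1216, -0.7486, 0.0094).
r_{13} = q_1·c_3 = -4.2485; r_{23} = q_2·c_3 = -1.8060.
u_3 = c_3 + 4.2485·q_1 + 1.8060·q_2 = (1.9177, 0.5289, 2.2697, -1.3520, 0.8669).
‖u_3‖ = 3.4188, so q_3 = (0.5609, 0.1547, 0.6639, -0.3955, 0.2536).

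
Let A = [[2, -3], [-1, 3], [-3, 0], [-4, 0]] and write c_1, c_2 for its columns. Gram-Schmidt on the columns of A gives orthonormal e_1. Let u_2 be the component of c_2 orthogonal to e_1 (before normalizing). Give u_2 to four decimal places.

c_1 = (2, -1, -3, -4); ‖c_1‖ = 5.4772, so e_1 = (0.3651, -0.1826, -0.5477, -0.7303).
e_1·c_2 = 0.3651·(-3) + (-0.1826)·3 + (-0.5477)·0 + (-0.7303)·0 = -1.6432.
u_2 = c_2 + 1.6432·e_1 = (-2.4000, 2.7000, -0.9000, -1.2000).

u_2 = (-2.4000, 2.7000, -0.9000, -1.2000)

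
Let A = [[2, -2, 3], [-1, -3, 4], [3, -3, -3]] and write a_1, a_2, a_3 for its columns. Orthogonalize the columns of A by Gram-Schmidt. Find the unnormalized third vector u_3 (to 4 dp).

u_3 = (3.4615, 0.0000, -2.3077)

q_1 = a_1/‖a_1‖ = (2, -1, 3)/3.7417 = (0.5345, -0.2673, 0.8018).
r_{12} = q_1·a_2 = -2.6726.
u_2 = a_2 + 2.6726·q_1 = (-0.5714, -3.7143, -0.8571).
‖u_2‖ = 3.8545, so q_2 = (-0.1482, -0.9636, -0.2224).
r_{13} = q_1·a_3 = -1.8708; r_{23} = q_2·a_3 = -3.6321.
u_3 = a_3 + 1.8708·q_1 + 3.6321·q_2 = (3.4615, 0.0000, -2.3077).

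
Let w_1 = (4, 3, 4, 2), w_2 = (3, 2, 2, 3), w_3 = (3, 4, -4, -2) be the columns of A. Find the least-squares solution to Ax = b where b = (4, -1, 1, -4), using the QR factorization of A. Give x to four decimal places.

x = (1.5886, -1.9850, 0.2578)

e_1 = w_1/‖w_1‖ = (4, 3, 4, 2)/6.7082 = (0.5963, 0.4472, 0.5963, 0.2981).
r_{12} = e_1·w_2 = 4.7703.
u_2 = w_2 − 4.7703·e_1 = (0.1556, -0.1333, -0.8444, 1.5778).
‖u_2‖ = 1.8012, so e_2 = (0.0864, -0.0740, -0.4688, 0.8759).
r_{13} = e_1·w_3 = 0.5963; r_{23} = e_2·w_3 = 0.0864.
u_3 = w_3 − 0.5963·e_1 − 0.0864·e_2 = (2.6370, 3.7397, -4.3151, -2.2534).
‖u_3‖ = 6.6811, so e_3 = (0.3947, 0.5597, -0.6459, -0.3373).
Qᵀb = (1.3416, -3.5531, 1.7223).
Back-substitute: x_3 = 1.7223/6.6811 = 0.2578.
x_2 = (-3.5531 − 0.0864·0.2578)/1.8012 = -1.9850.
x_1 = (1.3416 − 4.7703·(-1.9850) − 0.5963·0.2578)/6.7082 = 1.5886.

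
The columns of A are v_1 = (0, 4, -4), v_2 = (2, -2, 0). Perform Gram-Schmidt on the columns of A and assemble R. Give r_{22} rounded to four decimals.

r_{22} = 2.4495

v_1 = (0, 4, -4); ‖v_1‖ = 5.6569, so q_1 = (0.0000, 0.7071, -0.7071).
q_1·v_2 = 0.0000·2 + 0.7071·(-2) + (-0.7071)·0 = -1.4142.
u_2 = v_2 + 1.4142·q_1 = (2.0000, -1.0000, -1.0000).
r_{22} = ‖u_2‖ = 2.4495.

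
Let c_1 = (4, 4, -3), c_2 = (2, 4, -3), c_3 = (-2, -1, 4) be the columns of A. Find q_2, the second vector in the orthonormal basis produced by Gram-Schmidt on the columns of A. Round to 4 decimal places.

c_1 = (4, 4, -3); ‖c_1‖ = 6.4031, so q_1 = (0.6247, 0.6247, -0.4685).
q_1·c_2 = 0.6247·2 + 0.6247·4 + (-0.4685)·(-3) = 5.1537.
u_2 = c_2 − 5.1537·q_1 = (-1.2195, 0.7805, -0.5854).
‖u_2‖ = 1.5617, so q_2 = (-0.7809, 0.4998, -0.3748).

q_2 = (-0.7809, 0.4998, -0.3748)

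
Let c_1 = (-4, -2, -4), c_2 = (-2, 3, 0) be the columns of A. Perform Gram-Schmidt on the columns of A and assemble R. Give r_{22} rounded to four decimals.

c_1 = (-4, -2, -4); ‖c_1‖ = 6.0000, so e_1 = (-0.6667, -0.3333, -0.6667).
e_1·c_2 = (-0.6667)·(-2) + (-0.3333)·3 + (-0.6667)·0 = 0.3333.
u_2 = c_2 − 0.3333·e_1 = (-1.7778, 3.1111, 0.2222).
r_{22} = ‖u_2‖ = 3.5901.

r_{22} = 3.5901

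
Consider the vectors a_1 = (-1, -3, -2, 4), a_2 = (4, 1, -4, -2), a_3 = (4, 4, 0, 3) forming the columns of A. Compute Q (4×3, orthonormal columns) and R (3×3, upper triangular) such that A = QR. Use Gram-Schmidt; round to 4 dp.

Q = [[-0.1826, 0.6334, 0.4146], [-0.5477, 0.0504, 0.5845], [-0.3651, -0.7511, 0.2318], [0.7303, -0.1794, 0.6579]], R = [[5.4772, -1.2780, -0.7303], [0.0000, 5.9470, 2.1972], [0.0000, 0.0000, 5.9698]]

a_1 = (-1, -3, -2, 4); ‖a_1‖ = 5.4772, so e_1 = (-0.1826, -0.5477, -0.3651, 0.7303).
e_1·a_2 = (-0.1826)·4 + (-0.5477)·1 + (-0.3651)·(-4) + 0.7303·(-2) = -1.2780.
u_2 = a_2 + 1.2780·e_1 = (3.7667, 0.3000, -4.4667, -1.0667).
‖u_2‖ = 5.9470, so e_2 = (0.6334, 0.0504, -0.7511, -0.1794).
e_1·a_3 = (-0.1826)·4 + (-0.5477)·4 + (-0.3651)·0 + 0.7303·3 = -0.7303; e_2·a_3 = 0.6334·4 + 0.0504·4 + (-0.7511)·0 + (-0.1794)·3 = 2.1972.
u_3 = a_3 + 0.7303·e_1 − 2.1972·e_2 = (2.4750, 3.4892, 1.3836, 3.9274).
‖u_3‖ = 5.9698, so e_3 = (0.4146, 0.5845, 0.2318, 0.6579).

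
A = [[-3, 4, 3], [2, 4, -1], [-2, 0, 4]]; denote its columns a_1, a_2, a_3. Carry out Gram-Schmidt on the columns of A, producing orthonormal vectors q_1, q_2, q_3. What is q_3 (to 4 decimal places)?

q_3 = (-0.3482, 0.3482, 0.8704)

a_1 = (-3, 2, -2); ‖a_1‖ = 4.1231, so q_1 = (-0.7276, 0.4851, -0.4851).
q_1·a_2 = (-0.7276)·4 + 0.4851·4 + (-0.4851)·0 = -0.9701.
u_2 = a_2 + 0.9701·q_1 = (3.2941, 4.4706, -0.4706).
‖u_2‖ = 5.5730, so q_2 = (0.5911, 0.8022, -0.0844).
q_1·a_3 = (-0.7276)·3 + 0.4851·(-1) + (-0.4851)·4 = -4.6082; q_2·a_3 = 0.5911·3 + 0.8022·(-1) + (-0.0844)·4 = 0.6333.
u_3 = a_3 + 4.6082·q_1 − 0.6333·q_2 = (-0.7273, 0.7273, 1.8182).
‖u_3‖ = 2.0889, so q_3 = (-0.3482, 0.3482, 0.8704).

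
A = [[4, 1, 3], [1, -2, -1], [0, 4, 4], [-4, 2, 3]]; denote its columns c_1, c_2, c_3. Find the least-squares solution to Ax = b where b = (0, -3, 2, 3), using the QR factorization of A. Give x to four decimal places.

x = (-0.3293, 0.6832, 0.0350)

q_1 = c_1/‖c_1‖ = (4, 1, 0, -4)/5.7446 = (0.6963, 0.1741, 0.0000, -0.6963).
r_{12} = q_1·c_2 = -1.0445.
u_2 = c_2 + 1.0445·q_1 = (1.7273, -1.8182, 4.0000, 1.2727).
‖u_2‖ = 4.8897, so q_2 = (0.3532, -0.3718, 0.8180, 0.2603).
r_{13} = q_1·c_3 = -0.1741; r_{23} = q_2·c_3 = 5.4846.
u_3 = c_3 + 0.1741·q_1 − 5.4846·q_2 = (1.1838, 1.0697, -0.4867, 1.4512).
‖u_3‖ = 2.2110, so q_3 = (0.5354, 0.4838, -0.2201, 0.6564).
Qᵀb = (-2.6112, 3.5325, 0.0774).
Back-substitute: x_3 = 0.0774/2.2110 = 0.0350.
x_2 = (3.5325 − 5.4846·0.0350)/4.8897 = 0.6832.
x_1 = (-2.6112 + 1.0445·0.6832 + 0.1741·0.0350)/5.7446 = -0.3293.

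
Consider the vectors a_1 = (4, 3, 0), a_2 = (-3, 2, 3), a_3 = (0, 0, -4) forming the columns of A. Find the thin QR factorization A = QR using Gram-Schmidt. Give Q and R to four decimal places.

q_1 = a_1/‖a_1‖ = (4, 3, 0)/5.0000 = (0.8000, 0.6000, 0.0000).
r_{12} = q_1·a_2 = -1.2000.
u_2 = a_2 + 1.2000·q_1 = (-2.0400, 2.7200, 3.0000).
‖u_2‖ = 4.5343, so q_2 = (-0.4499, 0.5999, 0.6616).
r_{13} = q_1·a_3 = 0.0000; r_{23} = q_2·a_3 = -2.6465.
u_3 = a_3 + 0.0000·q_1 + 2.6465·q_2 = (-1.1907, 1.5875, -2.2490).
‖u_3‖ = 2.9994, so q_3 = (-0.3970, 0.5293, -0.7498).

Q = [[0.8000, -0.4499, -0.3970], [0.6000, 0.5999, 0.5293], [0.0000, 0.6616, -0.7498]], R = [[5.0000, -1.2000, 0.0000], [0.0000, 4.5343, -2.6465], [0.0000, 0.0000, 2.9994]]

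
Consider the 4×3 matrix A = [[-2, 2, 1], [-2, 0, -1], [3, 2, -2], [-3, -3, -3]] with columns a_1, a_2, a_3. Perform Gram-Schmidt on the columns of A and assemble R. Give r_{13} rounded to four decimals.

a_1 = (-2, -2, 3, -3); ‖a_1‖ = 5.0990, so q_1 = (-0.3922, -0.3922, 0.5883, -0.5883).
r_{13} = q_1·a_3 = 0.5883.

r_{13} = 0.5883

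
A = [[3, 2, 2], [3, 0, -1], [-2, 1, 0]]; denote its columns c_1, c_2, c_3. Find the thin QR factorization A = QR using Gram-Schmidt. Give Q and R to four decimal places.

Q = [[0.6396, 0.7037, 0.3094], [0.6396, -0.2639, -0.7220], [-0.4264, 0.6597, -0.6189]], R = [[4.6904, 0.8528, 0.6396], [0.0000, 2.0671, 1.6712], [0.0000, 0.0000, 1.3408]]

q_1 = c_1/‖c_1‖ = (3, 3, -2)/4.6904 = (0.6396, 0.6396, -0.4264).
r_{12} = q_1·c_2 = 0.8528.
u_2 = c_2 − 0.8528·q_1 = (1.4545, -0.5455, 1.3636).
‖u_2‖ = 2.0671, so q_2 = (0.7037, -0.2639, 0.6597).
r_{13} = q_1·c_3 = 0.6396; r_{23} = q_2·c_3 = 1.6712.
u_3 = c_3 − 0.6396·q_1 − 1.6712·q_2 = (0.4149, -0.9681, -0.8298).
‖u_3‖ = 1.3408, so q_3 = (0.3094, -0.7220, -0.6189).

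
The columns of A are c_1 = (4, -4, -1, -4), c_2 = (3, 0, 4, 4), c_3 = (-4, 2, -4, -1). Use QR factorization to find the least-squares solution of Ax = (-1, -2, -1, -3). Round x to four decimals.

x = (-0.1893, -1.2818, -1.0013)

c_1 = (4, -4, -1, -4); ‖c_1‖ = 7.0000, so e_1 = (0.5714, -0.5714, -0.1429, -0.5714).
e_1·c_2 = 0.5714·3 + (-0.5714)·0 + (-0.1429)·4 + (-0.5714)·4 = -1.1429.
u_2 = c_2 + 1.1429·e_1 = (3.6531, -0.6531, 3.8367, 3.3469).
‖u_2‖ = 6.3003, so e_2 = (0.5798, -0.1037, 0.6090, 0.5312).
e_1·c_3 = 0.5714·(-4) + (-0.5714)·2 + (-0.1429)·(-4) + (-0.5714)·(-1) = -2.2857; e_2·c_3 = 0.5798·(-4) + (-0.1037)·2 + 0.6090·(-4) + 0.5312·(-1) = -5.4937.
u_3 = c_3 + 2.2857·e_1 + 5.4937·e_2 = (0.4915, 0.1244, -0.9810, 0.6123).
‖u_3‖ = 1.2627, so e_3 = (0.3893, 0.0985, -0.7769, 0.4850).
Qᵀb = (2.4286, -2.5752, -1.2643).
Back-substitute: x_3 = -1.2643/1.2627 = -1.0013.
x_2 = (-2.5752 + 5.4937·(-1.0013))/6.3003 = -1.2818.
x_1 = (2.4286 + 1.1429·(-1.2818) + 2.2857·(-1.0013))/7.0000 = -0.1893.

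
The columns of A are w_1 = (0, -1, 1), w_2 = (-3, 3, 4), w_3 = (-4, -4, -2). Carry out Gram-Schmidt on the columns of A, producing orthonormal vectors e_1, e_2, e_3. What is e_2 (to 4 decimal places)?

e_2 = (-0.5183, 0.6047, 0.6047)

e_1 = w_1/‖w_1‖ = (0, -1, 1)/1.4142 = (0.0000, -0.7071, 0.7071).
r_{12} = e_1·w_2 = 0.7071.
u_2 = w_2 − 0.7071·e_1 = (-3.0000, 3.5000, 3.5000).
‖u_2‖ = 5.7879, so e_2 = (-0.5183, 0.6047, 0.6047).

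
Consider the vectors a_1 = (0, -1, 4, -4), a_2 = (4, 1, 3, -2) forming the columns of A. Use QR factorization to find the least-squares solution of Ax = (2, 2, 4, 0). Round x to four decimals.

a_1 = (0, -1, 4, -4); ‖a_1‖ = 5.7446, so e_1 = (0.0000, -0.1741, 0.6963, -0.6963).
e_1·a_2 = 0.0000·4 + (-0.1741)·1 + 0.6963·3 + (-0.6963)·(-2) = 3.3075.
u_2 = a_2 − 3.3075·e_1 = (4.0000, 1.5758, 0.6970, 0.3030).
‖u_2‖ = 4.3658, so e_2 = (0.9162, 0.3609, 0.1596, 0.0694).
Qᵀb = (2.4371, 3.1928).
Back-substitute: x_2 = 3.1928/4.3658 = 0.7313.
x_1 = (2.4371 − 3.3075·0.7313)/5.7446 = 0.0032.

x = (0.0032, 0.7313)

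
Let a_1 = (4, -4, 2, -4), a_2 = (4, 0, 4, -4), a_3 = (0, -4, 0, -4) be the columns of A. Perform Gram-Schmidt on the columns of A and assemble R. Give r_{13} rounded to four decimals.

r_{13} = 4.4376

a_1 = (4, -4, 2, -4); ‖a_1‖ = 7.2111, so e_1 = (0.5547, -0.5547, 0.2774, -0.5547).
r_{13} = e_1·a_3 = 4.4376.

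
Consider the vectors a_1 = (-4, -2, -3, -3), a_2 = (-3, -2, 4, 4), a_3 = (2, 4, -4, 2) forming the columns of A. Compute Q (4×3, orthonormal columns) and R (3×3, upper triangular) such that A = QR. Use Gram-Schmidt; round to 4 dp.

e_1 = a_1/‖a_1‖ = (-4, -2, -3, -3)/6.1644 = (-0.6489, -0.3244, -0.4867, -0.4867).
r_{12} = e_1·a_2 = -1.2978.
u_2 = a_2 + 1.2978·e_1 = (-3.8421, -2.4211, 3.3684, 3.3684).
‖u_2‖ = 6.5815, so e_2 = (-0.5838, -0.3679, 0.5118, 0.5118).
r_{13} = e_1·a_3 = -1.6222; r_{23} = e_2·a_3 = -3.6626.
u_3 = a_3 + 1.6222·e_1 + 3.6626·e_2 = (-1.1908, 2.1264, -2.9149, 3.0851).
‖u_3‖ = 4.8943, so e_3 = (-0.2433, 0.4345, -0.5956, 0.6303).

Q = [[-0.6489, -0.5838, -0.2433], [-0.3244, -0.3679, 0.4345], [-0.4867, 0.5118, -0.5956], [-0.4867, 0.5118, 0.6303]], R = [[6.1644, -1.2978, -1.6222], [0.0000, 6.5815, -3.6626], [0.0000, 0.0000, 4.8943]]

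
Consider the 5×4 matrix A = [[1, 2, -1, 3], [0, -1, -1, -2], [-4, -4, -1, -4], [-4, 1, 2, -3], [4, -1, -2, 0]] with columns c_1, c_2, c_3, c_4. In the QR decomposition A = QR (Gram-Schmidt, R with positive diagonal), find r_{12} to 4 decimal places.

r_{12} = 1.4286

q_1 = c_1/‖c_1‖ = (1, 0, -4, -4, 4)/7.0000 = (0.1429, 0.0000, -0.5714, -0.5714, 0.5714).
r_{12} = q_1·c_2 = 1.4286.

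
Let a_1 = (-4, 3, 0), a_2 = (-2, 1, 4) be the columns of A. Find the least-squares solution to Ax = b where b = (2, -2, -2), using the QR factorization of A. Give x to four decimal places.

a_1 = (-4, 3, 0); ‖a_1‖ = 5.0000, so e_1 = (-0.8000, 0.6000, 0.0000).
e_1·a_2 = (-0.8000)·(-2) + 0.6000·1 + 0.0000·4 = 2.2000.
u_2 = a_2 − 2.2000·e_1 = (-0.2400, -0.3200, 4.0000).
‖u_2‖ = 4.0200, so e_2 = (-0.0597, -0.0796, 0.9950).
Qᵀb = (-2.8000, -1.9503).
Back-substitute: x_2 = -1.9503/4.0200 = -0.4851.
x_1 = (-2.8000 − 2.2000·(-0.4851))/5.0000 = -0.3465.

x = (-0.3465, -0.4851)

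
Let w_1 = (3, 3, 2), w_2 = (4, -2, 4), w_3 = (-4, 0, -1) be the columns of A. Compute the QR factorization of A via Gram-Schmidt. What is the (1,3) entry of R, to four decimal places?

r_{13} = -2.9848

w_1 = (3, 3, 2); ‖w_1‖ = 4.6904, so q_1 = (0.6396, 0.6396, 0.4264).
r_{13} = q_1·w_3 = -2.9848.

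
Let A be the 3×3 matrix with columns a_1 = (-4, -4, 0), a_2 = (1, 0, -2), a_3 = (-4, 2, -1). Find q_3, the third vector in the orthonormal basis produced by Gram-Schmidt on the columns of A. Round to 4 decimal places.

q_3 = (-0.6667, 0.6667, -0.3333)

q_1 = a_1/‖a_1‖ = (-4, -4, 0)/5.6569 = (-0.7071, -0.7071, 0.0000).
r_{12} = q_1·a_2 = -0.7071.
u_2 = a_2 + 0.7071·q_1 = (0.5000, -0.5000, -2.0000).
‖u_2‖ = 2.1213, so q_2 = (0.2357, -0.2357, -0.9428).
r_{13} = q_1·a_3 = 1.4142; r_{23} = q_2·a_3 = -0.4714.
u_3 = a_3 − 1.4142·q_1 + 0.4714·q_2 = (-2.8889, 2.8889, -1.4444).
‖u_3‖ = 4.3333, so q_3 = (-0.6667, 0.6667, -0.3333).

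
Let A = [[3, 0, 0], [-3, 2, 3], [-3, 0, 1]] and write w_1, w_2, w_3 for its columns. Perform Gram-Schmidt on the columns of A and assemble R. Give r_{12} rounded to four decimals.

r_{12} = -1.1547

w_1 = (3, -3, -3); ‖w_1‖ = 5.1962, so q_1 = (0.5774, -0.5774, -0.5774).
r_{12} = q_1·w_2 = -1.1547.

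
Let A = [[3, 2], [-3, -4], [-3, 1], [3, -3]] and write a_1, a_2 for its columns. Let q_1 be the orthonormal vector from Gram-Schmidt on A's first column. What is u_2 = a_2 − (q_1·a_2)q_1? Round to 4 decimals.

q_1 = a_1/‖a_1‖ = (3, -3, -3, 3)/6.0000 = (0.5000, -0.5000, -0.5000, 0.5000).
r_{12} = q_1·a_2 = 1.0000.
u_2 = a_2 − 1.0000·q_1 = (1.5000, -3.5000, 1.5000, -3.5000).

u_2 = (1.5000, -3.5000, 1.5000, -3.5000)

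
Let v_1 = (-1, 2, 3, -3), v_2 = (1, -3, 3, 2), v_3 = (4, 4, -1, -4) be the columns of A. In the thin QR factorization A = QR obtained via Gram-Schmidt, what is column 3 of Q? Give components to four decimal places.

v_1 = (-1, 2, 3, -3); ‖v_1‖ = 4.7958, so q_1 = (-0.2085, 0.4170, 0.6255, -0.6255).
q_1·v_2 = (-0.2085)·1 + 0.4170·(-3) + 0.6255·3 + (-0.6255)·2 = -0.8341.
u_2 = v_2 + 0.8341·q_1 = (0.8261, -2.6522, 3.5217, 1.4783).
‖u_2‖ = 4.7227, so q_2 = (0.1749, -0.5616, 0.7457, 0.3130).
q_1·v_3 = (-0.2085)·4 + 0.4170·4 + 0.6255·(-1) + (-0.6255)·(-4) = 2.7107; q_2·v_3 = 0.1749·4 + (-0.5616)·4 + 0.7457·(-1) + 0.3130·(-4) = -3.5444.
u_3 = v_3 − 2.7107·q_1 + 3.5444·q_2 = (5.1852, 0.8791, -0.0526, -1.1949).
‖u_3‖ = 5.3935, so q_3 = (0.9614, 0.1630, -0.0098, -0.2216).

q_3 = (0.9614, 0.1630, -0.0098, -0.2216)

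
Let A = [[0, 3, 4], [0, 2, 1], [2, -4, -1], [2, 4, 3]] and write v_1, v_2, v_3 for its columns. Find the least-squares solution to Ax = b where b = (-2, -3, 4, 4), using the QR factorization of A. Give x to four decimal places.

v_1 = (0, 0, 2, 2); ‖v_1‖ = 2.8284, so e_1 = (0.0000, 0.0000, 0.7071, 0.7071).
e_1·v_2 = 0.0000·3 + 0.0000·2 + 0.7071·(-4) + 0.7071·4 = 0.0000.
u_2 = v_2 + 0.0000·e_1 = (3.0000, 2.0000, -4.0000, 4.0000).
‖u_2‖ = 6.7082, so e_2 = (0.4472, 0.2981, -0.5963, 0.5963).
e_1·v_3 = 0.0000·4 + 0.0000·1 + 0.7071·(-1) + 0.7071·3 = 1.4142; e_2·v_3 = 0.4472·4 + 0.2981·1 + (-0.5963)·(-1) + 0.5963·3 = 4.4721.
u_3 = v_3 − 1.4142·e_1 − 4.4721·e_2 = (2.0000, -0.3333, 0.6667, -0.6667).
‖u_3‖ = 2.2361, so e_3 = (0.8944, -0.1491, 0.2981, -0.2981).
Qᵀb = (5.6569, -1.7889, -1.3416).
Back-substitute: x_3 = -1.3416/2.2361 = -0.6000.
x_2 = (-1.7889 − 4.4721·(-0.6000))/6.7082 = 0.1333.
x_1 = (5.6569 + 0.0000·0.1333 − 1.4142·(-0.6000))/2.8284 = 2.3000.

x = (2.3000, 0.1333, -0.6000)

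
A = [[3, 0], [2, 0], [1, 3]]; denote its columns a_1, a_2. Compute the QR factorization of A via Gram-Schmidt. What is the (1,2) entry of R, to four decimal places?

a_1 = (3, 2, 1); ‖a_1‖ = 3.7417, so e_1 = (0.8018, 0.5345, 0.2673).
r_{12} = e_1·a_2 = 0.8018.

r_{12} = 0.8018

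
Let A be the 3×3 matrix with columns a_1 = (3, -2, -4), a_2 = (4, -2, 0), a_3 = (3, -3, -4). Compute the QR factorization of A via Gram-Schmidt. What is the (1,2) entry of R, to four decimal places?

a_1 = (3, -2, -4); ‖a_1‖ = 5.3852, so e_1 = (0.5571, -0.3714, -0.7428).
r_{12} = e_1·a_2 = 2.9711.

r_{12} = 2.9711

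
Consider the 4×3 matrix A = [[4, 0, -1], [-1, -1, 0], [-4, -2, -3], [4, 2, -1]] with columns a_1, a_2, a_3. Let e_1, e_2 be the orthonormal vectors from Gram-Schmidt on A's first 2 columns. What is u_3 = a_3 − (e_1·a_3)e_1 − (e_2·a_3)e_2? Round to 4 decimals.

e_1 = a_1/‖a_1‖ = (4, -1, -4, 4)/7.0000 = (0.5714, -0.1429, -0.5714, 0.5714).
r_{12} = e_1·a_2 = 2.4286.
u_2 = a_2 − 2.4286·e_1 = (-1.3878, -0.6531, -0.6122, 0.6122).
‖u_2‖ = 1.7613, so e_2 = (-0.7879, -0.3708, -0.3476, 0.3476).
r_{13} = e_1·a_3 = 0.5714; r_{23} = e_2·a_3 = 1.4832.
u_3 = a_3 − 0.5714·e_1 − 1.4832·e_2 = (-0.1579, 0.6316, -2.1579, -1.8421).

u_3 = (-0.1579, 0.6316, -2.1579, -1.8421)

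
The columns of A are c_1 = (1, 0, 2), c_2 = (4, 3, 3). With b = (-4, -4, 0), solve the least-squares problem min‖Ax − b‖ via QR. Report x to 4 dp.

x = (2.0571, -1.4286)

e_1 = c_1/‖c_1‖ = (1, 0, 2)/2.2361 = (0.4472, 0.0000, 0.8944).
r_{12} = e_1·c_2 = 4.4721.
u_2 = c_2 − 4.4721·e_1 = (2.0000, 3.0000, -1.0000).
‖u_2‖ = 3.7417, so e_2 = (0.5345, 0.8018, -0.2673).
Qᵀb = (-1.7889, -5.3452).
Back-substitute: x_2 = -5.3452/3.7417 = -1.4286.
x_1 = (-1.7889 − 4.4721·(-1.4286))/2.2361 = 2.0571.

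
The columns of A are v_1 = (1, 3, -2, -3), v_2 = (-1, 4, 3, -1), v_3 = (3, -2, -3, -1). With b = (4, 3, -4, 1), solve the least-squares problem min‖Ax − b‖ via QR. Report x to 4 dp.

v_1 = (1, 3, -2, -3); ‖v_1‖ = 4.7958, so e_1 = (0.2085, 0.6255, -0.4170, -0.6255).
e_1·v_2 = 0.2085·(-1) + 0.6255·4 + (-0.4170)·3 + (-0.6255)·(-1) = 1.6681.
u_2 = v_2 − 1.6681·e_1 = (-1.3478, 2.9565, 3.6957, 0.0435).
‖u_2‖ = 4.9211, so e_2 = (-0.2739, 0.6008, 0.7510, 0.0088).
e_1·v_3 = 0.2085·3 + 0.6255·(-2) + (-0.4170)·(-3) + (-0.6255)·(-1) = 1.2511; e_2·v_3 = (-0.2739)·3 + 0.6008·(-2) + 0.7510·(-3) + 0.0088·(-1) = -4.2850.
u_3 = v_3 − 1.2511·e_1 + 4.2850·e_2 = (1.5655, -0.2083, 0.7397, -0.1795).
‖u_3‖ = 1.7532, so e_3 = (0.8930, -0.1188, 0.4219, -0.1024).
Qᵀb = (3.7533, -2.2883, 1.4255).
Back-substitute: x_3 = 1.4255/1.7532 = 0.8131.
x_2 = (-2.2883 + 4.2850·0.8131)/4.9211 = 0.2430.
x_1 = (3.7533 − 1.6681·0.2430 − 1.2511·0.8131)/4.7958 = 0.4860.

x = (0.4860, 0.2430, 0.8131)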